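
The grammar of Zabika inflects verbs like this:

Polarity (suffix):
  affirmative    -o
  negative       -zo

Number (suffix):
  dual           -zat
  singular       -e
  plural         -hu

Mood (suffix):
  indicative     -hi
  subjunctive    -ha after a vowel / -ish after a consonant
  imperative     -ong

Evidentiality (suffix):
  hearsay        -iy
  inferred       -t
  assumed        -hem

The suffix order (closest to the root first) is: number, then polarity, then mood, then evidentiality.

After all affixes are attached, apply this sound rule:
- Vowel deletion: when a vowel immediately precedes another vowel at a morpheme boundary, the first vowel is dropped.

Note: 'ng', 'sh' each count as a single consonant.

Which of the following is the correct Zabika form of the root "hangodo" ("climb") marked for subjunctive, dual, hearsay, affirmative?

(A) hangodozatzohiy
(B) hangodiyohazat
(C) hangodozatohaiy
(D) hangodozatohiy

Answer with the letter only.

Attach number dual -zat → hangodozat.
Attach polarity affirmative -o → hangodozato.
Attach mood subjunctive -ha (after vowel 'o') → hangodozatoha.
Attach evidentiality hearsay -iy → hangodozatohaiy.
Apply vowel deletion: hangodozatohaiy → hangodozatohiy.
So the correct form is hangodozatohiy, option (D).
(C) hangodozatohaiy is wrong: it fails to apply the sound rule(s).
(A) hangodozatzohiy is wrong: it uses negative instead of affirmative for polarity.
(B) hangodiyohazat is wrong: it has the affixes in the wrong order.

D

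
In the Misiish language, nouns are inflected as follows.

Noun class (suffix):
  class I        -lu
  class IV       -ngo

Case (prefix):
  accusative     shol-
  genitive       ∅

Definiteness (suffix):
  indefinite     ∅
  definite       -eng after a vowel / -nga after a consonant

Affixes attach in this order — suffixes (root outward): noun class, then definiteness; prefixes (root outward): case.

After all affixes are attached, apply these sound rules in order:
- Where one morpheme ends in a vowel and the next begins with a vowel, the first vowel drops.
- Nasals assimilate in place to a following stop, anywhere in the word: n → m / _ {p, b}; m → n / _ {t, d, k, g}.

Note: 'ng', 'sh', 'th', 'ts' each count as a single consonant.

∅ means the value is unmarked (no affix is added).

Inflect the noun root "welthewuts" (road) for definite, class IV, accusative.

sholwelthewutsngeng

Attach noun class class IV -ngo → welthewutsngo.
Attach definiteness definite -eng (after vowel 'o') → welthewutsngoeng.
Attach case accusative shol- → sholwelthewutsngoeng.
Apply vowel deletion: sholwelthewutsngoeng → sholwelthewutsngeng.
Nasal assimilation: no change.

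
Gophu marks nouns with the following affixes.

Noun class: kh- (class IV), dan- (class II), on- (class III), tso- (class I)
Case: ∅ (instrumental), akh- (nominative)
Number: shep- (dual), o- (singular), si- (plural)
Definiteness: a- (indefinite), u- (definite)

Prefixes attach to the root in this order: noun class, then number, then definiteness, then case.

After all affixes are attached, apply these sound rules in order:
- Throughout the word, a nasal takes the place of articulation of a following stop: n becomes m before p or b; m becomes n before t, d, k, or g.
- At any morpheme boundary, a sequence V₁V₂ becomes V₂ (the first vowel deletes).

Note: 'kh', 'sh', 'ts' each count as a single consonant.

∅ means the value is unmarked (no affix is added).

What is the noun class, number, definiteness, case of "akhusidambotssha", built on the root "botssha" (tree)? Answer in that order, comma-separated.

Segment: akh-u-si-dan-botssha.
noun class: dan- → class II.
number: si- → plural.
definiteness: u- → definite.
case: akh- → nominative.

class II, plural, definite, nominative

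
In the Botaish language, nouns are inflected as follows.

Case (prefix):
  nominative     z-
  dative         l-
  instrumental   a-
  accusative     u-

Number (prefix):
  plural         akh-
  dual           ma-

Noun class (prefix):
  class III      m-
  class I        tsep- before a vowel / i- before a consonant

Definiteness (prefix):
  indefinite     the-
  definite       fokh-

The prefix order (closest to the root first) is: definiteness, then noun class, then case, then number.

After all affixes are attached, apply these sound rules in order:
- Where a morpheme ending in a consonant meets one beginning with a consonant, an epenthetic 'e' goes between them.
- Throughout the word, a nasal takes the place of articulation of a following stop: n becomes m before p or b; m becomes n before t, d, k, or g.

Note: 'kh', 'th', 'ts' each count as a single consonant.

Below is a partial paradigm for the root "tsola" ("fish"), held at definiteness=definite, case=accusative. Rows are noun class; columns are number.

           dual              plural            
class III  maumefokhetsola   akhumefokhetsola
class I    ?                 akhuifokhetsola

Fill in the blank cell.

mauifokhetsola

Attach definiteness definite fokh- → fokhtsola.
Attach noun class class I i- (before consonant 'f') → ifokhtsola.
Attach case accusative u- → uifokhtsola.
Attach number dual ma- → mauifokhtsola.
Apply epenthesis: mauifokhtsola → mauifokhetsola.
Nasal assimilation: no change.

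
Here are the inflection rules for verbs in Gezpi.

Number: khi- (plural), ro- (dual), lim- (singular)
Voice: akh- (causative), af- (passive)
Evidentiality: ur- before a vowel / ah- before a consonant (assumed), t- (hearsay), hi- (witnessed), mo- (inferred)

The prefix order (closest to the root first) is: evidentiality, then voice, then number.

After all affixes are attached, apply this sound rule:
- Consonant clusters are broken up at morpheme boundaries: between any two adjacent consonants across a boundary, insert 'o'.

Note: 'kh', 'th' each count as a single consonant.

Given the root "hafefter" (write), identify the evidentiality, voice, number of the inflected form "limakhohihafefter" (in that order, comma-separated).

witnessed, causative, singular

Segment: lim-akh-hi-hafefter.
evidentiality: hi- → witnessed.
voice: akh- → causative.
number: lim- → singular.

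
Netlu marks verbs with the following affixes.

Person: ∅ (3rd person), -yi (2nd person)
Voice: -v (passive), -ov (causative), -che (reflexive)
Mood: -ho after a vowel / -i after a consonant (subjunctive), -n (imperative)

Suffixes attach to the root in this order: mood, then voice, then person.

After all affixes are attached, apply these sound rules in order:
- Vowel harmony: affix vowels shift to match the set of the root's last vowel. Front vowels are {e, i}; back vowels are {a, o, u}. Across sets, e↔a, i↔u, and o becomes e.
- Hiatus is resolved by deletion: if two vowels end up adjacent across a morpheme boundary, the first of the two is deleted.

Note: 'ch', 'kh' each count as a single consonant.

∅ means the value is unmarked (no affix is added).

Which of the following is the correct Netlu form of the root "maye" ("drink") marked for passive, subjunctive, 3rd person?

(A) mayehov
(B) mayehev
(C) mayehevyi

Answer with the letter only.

Attach mood subjunctive -ho (after vowel 'e') → mayeho.
Attach voice passive -v → mayehov.
person = 3rd person: zero marking, form stays mayehov.
Apply vowel harmony: mayehov → mayehev.
Vowel deletion: no change.
So the correct form is mayehev, option (B).
(C) mayehevyi is wrong: it uses 2nd person instead of 3rd person for person.
(A) mayehov is wrong: it fails to apply the sound rule(s).

B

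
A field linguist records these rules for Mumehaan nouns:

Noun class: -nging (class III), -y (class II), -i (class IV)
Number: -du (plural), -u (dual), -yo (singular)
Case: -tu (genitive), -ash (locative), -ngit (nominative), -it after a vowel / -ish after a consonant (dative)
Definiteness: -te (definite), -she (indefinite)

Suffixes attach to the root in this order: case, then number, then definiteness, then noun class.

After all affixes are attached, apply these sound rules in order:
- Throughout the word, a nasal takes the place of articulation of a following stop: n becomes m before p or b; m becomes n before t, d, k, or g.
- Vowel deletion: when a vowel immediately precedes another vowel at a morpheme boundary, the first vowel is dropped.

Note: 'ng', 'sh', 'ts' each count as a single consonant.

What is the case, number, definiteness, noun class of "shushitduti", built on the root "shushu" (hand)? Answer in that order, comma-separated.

dative, plural, definite, class IV

Segment: shushu-it-du-te-i.
case: -it/ish → dative.
number: -du → plural.
definiteness: -te → definite.
noun class: -i → class IV.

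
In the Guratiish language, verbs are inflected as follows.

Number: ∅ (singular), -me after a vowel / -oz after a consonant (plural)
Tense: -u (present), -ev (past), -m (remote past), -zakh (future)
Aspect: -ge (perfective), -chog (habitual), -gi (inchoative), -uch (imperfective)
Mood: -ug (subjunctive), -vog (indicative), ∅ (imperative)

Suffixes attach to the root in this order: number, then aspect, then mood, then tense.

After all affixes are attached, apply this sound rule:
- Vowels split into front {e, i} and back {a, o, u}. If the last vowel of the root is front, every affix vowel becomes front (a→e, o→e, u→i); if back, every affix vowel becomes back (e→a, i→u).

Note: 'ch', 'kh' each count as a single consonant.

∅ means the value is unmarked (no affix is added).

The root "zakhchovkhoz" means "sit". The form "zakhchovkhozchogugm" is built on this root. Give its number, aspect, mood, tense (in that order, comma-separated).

singular, habitual, subjunctive, remote past

Segment: zakhchovkhoz-chog-ug-m.
number: ∅ → singular.
aspect: -chog → habitual.
mood: -ug → subjunctive.
tense: -m → remote past.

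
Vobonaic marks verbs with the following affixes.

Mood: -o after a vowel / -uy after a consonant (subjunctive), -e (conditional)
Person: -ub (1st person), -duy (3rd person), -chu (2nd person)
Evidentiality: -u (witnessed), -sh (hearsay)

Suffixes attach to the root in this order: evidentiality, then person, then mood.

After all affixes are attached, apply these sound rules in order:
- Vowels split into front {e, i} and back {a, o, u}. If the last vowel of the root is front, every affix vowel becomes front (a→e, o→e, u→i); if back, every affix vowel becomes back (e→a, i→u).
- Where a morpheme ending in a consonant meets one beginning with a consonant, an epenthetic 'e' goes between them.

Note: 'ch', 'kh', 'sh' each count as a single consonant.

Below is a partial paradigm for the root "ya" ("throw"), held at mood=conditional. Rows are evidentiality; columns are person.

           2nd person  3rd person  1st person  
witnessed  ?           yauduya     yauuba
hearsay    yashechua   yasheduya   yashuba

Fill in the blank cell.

yauchua

Attach evidentiality witnessed -u → yau.
Attach person 2nd person -chu → yauchu.
Attach mood conditional -e → yauchue.
Apply vowel harmony: yauchue → yauchua.
Epenthesis: no change.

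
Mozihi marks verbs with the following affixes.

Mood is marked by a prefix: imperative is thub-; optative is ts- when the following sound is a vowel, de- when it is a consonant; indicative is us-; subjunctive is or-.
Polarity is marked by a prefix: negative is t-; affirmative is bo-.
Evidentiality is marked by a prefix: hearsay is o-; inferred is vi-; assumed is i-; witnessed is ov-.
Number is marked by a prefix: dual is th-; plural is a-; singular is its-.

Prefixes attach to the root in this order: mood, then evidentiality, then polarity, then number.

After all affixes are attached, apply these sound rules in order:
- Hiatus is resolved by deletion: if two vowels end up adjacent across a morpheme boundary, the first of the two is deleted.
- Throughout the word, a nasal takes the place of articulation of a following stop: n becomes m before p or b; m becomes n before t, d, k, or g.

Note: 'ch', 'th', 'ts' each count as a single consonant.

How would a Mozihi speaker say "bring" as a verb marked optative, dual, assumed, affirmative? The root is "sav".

thbidesav

Attach mood optative de- (before consonant 's') → desav.
Attach evidentiality assumed i- → idesav.
Attach polarity affirmative bo- → boidesav.
Attach number dual th- → thboidesav.
Apply vowel deletion: thboidesav → thbidesav.
Nasal assimilation: no change.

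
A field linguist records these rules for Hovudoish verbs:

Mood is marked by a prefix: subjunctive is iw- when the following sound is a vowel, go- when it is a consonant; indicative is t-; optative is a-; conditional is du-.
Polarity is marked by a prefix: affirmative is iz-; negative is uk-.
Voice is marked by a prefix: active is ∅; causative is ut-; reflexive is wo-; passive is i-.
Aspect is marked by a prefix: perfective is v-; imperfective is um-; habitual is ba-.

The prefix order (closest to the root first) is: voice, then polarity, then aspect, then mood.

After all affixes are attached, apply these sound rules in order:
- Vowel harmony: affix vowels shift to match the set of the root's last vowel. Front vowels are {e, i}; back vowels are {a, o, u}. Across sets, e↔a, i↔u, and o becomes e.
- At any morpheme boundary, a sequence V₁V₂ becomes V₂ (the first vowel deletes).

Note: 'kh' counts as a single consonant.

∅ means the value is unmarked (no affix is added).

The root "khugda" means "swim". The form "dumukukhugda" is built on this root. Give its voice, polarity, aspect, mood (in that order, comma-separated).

Segment: du-um-uk-i-khugda.
voice: i- → passive.
polarity: uk- → negative.
aspect: um- → imperfective.
mood: du- → conditional.

passive, negative, imperfective, conditional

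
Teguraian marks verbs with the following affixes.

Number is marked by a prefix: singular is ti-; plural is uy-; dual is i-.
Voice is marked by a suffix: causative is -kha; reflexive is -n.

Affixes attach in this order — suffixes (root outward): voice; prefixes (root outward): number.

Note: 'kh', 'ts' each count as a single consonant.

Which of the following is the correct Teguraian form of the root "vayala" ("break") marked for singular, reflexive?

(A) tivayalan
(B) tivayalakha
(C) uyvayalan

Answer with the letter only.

A

Attach voice reflexive -n → vayalan.
Attach number singular ti- → tivayalan.
So the correct form is tivayalan, option (A).
(C) uyvayalan is wrong: it uses plural instead of singular for number.
(B) tivayalakha is wrong: it uses causative instead of reflexive for voice.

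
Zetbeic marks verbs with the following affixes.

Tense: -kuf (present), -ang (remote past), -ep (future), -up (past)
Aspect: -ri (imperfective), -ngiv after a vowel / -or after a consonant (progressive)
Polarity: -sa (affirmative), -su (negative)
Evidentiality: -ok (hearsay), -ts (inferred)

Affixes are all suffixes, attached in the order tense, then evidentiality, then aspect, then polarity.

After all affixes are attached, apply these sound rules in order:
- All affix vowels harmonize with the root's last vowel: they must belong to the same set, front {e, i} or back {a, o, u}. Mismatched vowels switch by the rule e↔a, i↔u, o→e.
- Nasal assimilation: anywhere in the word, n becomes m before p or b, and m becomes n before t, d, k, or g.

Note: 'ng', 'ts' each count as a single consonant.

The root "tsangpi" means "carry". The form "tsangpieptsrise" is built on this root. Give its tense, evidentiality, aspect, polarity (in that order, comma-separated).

Segment: tsangpi-ep-ts-ri-sa.
tense: -ep → future.
evidentiality: -ts → inferred.
aspect: -ri → imperfective.
polarity: -sa → affirmative.

future, inferred, imperfective, affirmative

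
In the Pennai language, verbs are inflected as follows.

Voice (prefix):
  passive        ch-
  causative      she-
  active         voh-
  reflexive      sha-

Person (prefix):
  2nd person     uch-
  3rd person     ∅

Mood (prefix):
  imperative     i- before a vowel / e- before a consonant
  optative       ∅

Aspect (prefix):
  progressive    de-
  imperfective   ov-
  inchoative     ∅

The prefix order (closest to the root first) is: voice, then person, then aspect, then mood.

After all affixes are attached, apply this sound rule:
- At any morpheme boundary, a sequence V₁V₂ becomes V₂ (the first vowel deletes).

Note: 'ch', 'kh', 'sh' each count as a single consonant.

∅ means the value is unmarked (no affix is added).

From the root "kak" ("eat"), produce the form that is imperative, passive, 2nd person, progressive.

Attach voice passive ch- → chkak.
Attach person 2nd person uch- → uchchkak.
Attach aspect progressive de- → deuchchkak.
Attach mood imperative e- (before consonant 'd') → edeuchchkak.
Apply vowel deletion: edeuchchkak → educhchkak.

educhchkak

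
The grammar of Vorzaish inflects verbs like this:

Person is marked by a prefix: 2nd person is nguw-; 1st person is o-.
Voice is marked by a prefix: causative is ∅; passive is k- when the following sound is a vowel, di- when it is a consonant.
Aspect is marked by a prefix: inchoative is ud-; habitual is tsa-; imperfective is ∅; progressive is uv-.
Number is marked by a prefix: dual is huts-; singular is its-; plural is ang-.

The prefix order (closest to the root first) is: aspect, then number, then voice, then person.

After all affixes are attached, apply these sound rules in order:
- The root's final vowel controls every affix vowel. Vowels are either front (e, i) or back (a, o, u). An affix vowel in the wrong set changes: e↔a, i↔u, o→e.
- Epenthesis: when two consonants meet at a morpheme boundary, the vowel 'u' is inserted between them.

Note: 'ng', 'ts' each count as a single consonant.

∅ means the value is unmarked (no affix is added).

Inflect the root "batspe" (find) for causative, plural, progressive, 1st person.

Attach aspect progressive uv- → uvbatspe.
Attach number plural ang- → anguvbatspe.
voice = causative: zero marking, form stays anguvbatspe.
Attach person 1st person o- → oanguvbatspe.
Apply vowel harmony: oanguvbatspe → eengivbatspe.
Apply epenthesis: eengivbatspe → eengivubatspe.

eengivubatspe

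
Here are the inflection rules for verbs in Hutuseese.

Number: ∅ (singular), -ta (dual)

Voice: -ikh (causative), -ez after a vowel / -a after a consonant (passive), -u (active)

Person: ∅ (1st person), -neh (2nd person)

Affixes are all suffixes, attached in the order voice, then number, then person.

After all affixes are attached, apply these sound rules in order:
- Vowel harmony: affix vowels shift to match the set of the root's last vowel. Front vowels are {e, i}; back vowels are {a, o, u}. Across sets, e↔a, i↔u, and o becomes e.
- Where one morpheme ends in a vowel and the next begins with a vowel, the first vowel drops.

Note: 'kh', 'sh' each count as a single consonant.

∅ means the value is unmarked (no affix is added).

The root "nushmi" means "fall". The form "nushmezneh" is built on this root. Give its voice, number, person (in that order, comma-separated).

passive, singular, 2nd person

Segment: nushmi-ez-neh.
voice: -ez/a → passive.
number: ∅ → singular.
person: -neh → 2nd person.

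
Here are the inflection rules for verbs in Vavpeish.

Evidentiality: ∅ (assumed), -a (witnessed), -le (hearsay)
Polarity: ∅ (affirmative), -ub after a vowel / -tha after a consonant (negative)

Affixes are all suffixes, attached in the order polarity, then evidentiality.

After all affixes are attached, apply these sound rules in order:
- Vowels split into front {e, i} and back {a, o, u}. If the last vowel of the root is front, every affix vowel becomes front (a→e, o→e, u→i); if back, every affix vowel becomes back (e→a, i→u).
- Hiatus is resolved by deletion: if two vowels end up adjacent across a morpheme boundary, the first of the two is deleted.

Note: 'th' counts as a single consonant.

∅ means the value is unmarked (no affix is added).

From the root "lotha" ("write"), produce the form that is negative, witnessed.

lothuba

Attach polarity negative -ub (after vowel 'a') → lothaub.
Attach evidentiality witnessed -a → lothauba.
Vowel harmony: no change.
Apply vowel deletion: lothauba → lothuba.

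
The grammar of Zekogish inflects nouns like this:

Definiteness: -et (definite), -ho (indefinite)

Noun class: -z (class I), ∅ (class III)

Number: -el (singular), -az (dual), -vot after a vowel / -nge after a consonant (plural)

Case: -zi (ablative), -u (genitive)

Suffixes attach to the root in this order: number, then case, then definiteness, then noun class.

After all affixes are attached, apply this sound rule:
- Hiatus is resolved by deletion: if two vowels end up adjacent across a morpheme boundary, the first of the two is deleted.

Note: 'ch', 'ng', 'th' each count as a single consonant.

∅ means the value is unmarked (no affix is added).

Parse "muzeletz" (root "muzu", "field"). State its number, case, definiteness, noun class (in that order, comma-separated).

singular, genitive, definite, class I

Segment: muzu-el-u-et-z.
number: -el → singular.
case: -u → genitive.
definiteness: -et → definite.
noun class: -z → class I.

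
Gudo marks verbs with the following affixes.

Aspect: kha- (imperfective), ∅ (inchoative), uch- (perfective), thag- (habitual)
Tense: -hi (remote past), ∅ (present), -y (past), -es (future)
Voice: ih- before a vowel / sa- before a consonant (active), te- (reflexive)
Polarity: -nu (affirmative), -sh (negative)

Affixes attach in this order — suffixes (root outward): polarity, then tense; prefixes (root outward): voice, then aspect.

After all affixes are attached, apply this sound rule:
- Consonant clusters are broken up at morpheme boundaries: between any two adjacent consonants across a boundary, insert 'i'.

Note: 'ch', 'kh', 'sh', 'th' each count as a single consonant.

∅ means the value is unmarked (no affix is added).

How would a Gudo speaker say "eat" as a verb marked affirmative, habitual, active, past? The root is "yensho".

thagisayenshonuy

Attach polarity affirmative -nu → yenshonu.
Attach voice active sa- (before consonant 'y') → sayenshonu.
Attach tense past -y → sayenshonuy.
Attach aspect habitual thag- → thagsayenshonuy.
Apply epenthesis: thagsayenshonuy → thagisayenshonuy.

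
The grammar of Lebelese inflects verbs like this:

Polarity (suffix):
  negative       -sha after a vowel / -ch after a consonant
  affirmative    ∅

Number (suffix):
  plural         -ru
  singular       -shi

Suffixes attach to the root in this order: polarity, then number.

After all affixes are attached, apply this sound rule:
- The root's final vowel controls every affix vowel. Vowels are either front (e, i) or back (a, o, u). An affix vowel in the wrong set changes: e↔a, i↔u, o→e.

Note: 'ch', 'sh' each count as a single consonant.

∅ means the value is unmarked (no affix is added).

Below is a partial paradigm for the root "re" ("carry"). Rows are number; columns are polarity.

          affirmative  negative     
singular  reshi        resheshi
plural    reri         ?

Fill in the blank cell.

Attach polarity negative -sha (after vowel 'e') → resha.
Attach number plural -ru → resharu.
Apply vowel harmony: resharu → resheri.

resheri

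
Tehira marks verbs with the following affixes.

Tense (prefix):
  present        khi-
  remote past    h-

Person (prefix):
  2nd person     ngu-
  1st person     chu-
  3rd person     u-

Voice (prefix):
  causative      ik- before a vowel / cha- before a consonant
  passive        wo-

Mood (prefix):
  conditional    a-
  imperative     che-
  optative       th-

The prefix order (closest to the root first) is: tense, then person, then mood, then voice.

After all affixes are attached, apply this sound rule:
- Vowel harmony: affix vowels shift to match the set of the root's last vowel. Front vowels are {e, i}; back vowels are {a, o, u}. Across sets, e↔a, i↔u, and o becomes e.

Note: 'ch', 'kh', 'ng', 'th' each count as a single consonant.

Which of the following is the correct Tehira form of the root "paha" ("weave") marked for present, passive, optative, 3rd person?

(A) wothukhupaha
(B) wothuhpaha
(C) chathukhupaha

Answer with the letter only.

Attach tense present khi- → khipaha.
Attach person 3rd person u- → ukhipaha.
Attach mood optative th- → thukhipaha.
Attach voice passive wo- → wothukhipaha.
Apply vowel harmony: wothukhipaha → wothukhupaha.
So the correct form is wothukhupaha, option (A).
(C) chathukhupaha is wrong: it uses causative instead of passive for voice.
(B) wothuhpaha is wrong: it uses remote past instead of present for tense.

A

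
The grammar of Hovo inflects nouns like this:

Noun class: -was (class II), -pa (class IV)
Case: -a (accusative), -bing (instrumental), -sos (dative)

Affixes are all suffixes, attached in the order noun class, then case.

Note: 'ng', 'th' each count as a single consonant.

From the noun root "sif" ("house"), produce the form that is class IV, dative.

Attach noun class class IV -pa → sifpa.
Attach case dative -sos → sifpasos.

sifpasos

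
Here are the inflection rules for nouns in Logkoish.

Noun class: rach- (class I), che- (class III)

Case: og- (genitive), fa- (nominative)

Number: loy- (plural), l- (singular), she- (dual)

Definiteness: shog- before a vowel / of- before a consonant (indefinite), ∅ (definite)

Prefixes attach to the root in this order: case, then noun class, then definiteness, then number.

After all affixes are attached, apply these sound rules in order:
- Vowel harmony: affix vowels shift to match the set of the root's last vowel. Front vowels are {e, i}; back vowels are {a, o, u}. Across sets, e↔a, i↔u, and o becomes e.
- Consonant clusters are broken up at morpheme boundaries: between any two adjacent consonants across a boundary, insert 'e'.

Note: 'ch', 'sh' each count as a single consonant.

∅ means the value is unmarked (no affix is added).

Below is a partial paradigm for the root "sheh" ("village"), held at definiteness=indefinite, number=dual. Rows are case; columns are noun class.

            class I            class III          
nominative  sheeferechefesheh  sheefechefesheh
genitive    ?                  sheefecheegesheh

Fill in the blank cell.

Attach case genitive og- → ogsheh.
Attach noun class class I rach- → rachogsheh.
Attach definiteness indefinite of- (before consonant 'r') → ofrachogsheh.
Attach number dual she- → sheofrachogsheh.
Apply vowel harmony: sheofrachogsheh → sheefrechegsheh.
Apply epenthesis: sheefrechegsheh → sheeferechegesheh.

sheeferechegesheh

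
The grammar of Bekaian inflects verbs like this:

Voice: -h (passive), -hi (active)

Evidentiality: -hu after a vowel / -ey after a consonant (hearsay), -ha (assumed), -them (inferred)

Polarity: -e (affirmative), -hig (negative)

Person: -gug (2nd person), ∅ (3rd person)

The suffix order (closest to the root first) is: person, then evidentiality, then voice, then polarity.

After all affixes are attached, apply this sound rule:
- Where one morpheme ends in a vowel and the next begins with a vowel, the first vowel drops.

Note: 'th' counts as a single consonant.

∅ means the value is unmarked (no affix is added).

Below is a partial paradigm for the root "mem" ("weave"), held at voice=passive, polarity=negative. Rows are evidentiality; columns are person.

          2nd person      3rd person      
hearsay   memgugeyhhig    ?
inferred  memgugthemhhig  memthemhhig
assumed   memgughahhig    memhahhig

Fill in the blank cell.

person = 3rd person: zero marking, form stays mem.
Attach evidentiality hearsay -ey (after consonant 'm') → memey.
Attach voice passive -h → memeyh.
Attach polarity negative -hig → memeyhhig.
Vowel deletion: no change.

memeyhhig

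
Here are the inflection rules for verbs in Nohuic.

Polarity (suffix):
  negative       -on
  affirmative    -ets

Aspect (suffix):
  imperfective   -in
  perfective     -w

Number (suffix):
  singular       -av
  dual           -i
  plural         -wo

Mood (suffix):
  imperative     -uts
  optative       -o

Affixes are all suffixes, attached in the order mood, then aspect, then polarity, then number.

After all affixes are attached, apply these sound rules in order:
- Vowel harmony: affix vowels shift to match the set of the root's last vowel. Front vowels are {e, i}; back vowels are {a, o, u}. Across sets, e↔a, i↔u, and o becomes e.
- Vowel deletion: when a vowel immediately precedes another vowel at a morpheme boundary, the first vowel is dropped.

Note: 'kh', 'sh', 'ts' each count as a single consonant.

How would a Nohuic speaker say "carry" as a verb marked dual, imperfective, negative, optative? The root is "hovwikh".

hovwikhineni

Attach mood optative -o → hovwikho.
Attach aspect imperfective -in → hovwikhoin.
Attach polarity negative -on → hovwikhoinon.
Attach number dual -i → hovwikhoinoni.
Apply vowel harmony: hovwikhoinoni → hovwikheineni.
Apply vowel deletion: hovwikheineni → hovwikhineni.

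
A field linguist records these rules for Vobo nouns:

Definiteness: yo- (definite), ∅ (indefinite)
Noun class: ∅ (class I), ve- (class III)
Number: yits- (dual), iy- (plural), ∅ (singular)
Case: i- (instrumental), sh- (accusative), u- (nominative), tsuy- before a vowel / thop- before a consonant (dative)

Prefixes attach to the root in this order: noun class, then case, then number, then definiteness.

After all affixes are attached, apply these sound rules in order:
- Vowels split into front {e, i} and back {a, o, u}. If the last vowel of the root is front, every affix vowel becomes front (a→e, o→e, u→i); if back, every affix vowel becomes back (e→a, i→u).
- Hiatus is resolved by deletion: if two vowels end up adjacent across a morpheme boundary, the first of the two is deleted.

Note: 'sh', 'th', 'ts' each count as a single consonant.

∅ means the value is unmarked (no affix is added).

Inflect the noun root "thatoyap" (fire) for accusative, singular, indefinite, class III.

shvathatoyap

Attach noun class class III ve- → vethatoyap.
Attach case accusative sh- → shvethatoyap.
number = singular: zero marking, form stays shvethatoyap.
definiteness = indefinite: zero marking, form stays shvethatoyap.
Apply vowel harmony: shvethatoyap → shvathatoyap.
Vowel deletion: no change.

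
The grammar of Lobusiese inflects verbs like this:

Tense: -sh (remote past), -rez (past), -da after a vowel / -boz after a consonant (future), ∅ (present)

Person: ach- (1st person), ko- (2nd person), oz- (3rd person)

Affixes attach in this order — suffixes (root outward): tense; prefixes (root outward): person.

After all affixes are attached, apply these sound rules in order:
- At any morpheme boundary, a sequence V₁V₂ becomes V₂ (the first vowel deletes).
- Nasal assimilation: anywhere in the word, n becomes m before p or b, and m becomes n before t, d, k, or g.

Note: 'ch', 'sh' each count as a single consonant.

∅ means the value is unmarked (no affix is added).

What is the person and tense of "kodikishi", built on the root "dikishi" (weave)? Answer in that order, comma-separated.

Segment: ko-dikishi.
person: ko- → 2nd person.
tense: ∅ → present.

2nd person, present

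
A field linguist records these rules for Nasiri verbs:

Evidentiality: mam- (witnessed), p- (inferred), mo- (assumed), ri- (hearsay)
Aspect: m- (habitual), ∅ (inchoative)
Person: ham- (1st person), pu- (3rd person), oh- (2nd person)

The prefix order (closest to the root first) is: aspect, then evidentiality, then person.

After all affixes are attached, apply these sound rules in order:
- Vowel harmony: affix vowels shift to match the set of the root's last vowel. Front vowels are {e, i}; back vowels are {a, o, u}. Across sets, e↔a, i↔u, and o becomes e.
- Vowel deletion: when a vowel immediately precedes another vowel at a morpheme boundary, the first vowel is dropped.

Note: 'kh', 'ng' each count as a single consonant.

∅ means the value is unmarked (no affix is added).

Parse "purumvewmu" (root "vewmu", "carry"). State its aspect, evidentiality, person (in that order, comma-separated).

Segment: pu-ri-m-vewmu.
aspect: m- → habitual.
evidentiality: ri- → hearsay.
person: pu- → 3rd person.

habitual, hearsay, 3rd person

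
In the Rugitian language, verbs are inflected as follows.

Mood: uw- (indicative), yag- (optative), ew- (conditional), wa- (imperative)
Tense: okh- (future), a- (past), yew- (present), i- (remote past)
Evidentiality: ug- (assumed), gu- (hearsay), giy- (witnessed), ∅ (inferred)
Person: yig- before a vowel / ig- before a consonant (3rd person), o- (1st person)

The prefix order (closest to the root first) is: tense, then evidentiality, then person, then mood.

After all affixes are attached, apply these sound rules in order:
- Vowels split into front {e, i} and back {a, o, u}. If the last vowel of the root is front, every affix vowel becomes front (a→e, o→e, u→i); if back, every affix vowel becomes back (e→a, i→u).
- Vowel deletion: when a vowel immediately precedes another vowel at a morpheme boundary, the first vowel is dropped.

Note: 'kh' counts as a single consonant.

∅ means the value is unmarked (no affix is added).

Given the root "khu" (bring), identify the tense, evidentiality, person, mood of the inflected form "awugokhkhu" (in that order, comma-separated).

future, assumed, 1st person, conditional

Segment: ew-o-ug-okh-khu.
tense: okh- → future.
evidentiality: ug- → assumed.
person: o- → 1st person.
mood: ew- → conditional.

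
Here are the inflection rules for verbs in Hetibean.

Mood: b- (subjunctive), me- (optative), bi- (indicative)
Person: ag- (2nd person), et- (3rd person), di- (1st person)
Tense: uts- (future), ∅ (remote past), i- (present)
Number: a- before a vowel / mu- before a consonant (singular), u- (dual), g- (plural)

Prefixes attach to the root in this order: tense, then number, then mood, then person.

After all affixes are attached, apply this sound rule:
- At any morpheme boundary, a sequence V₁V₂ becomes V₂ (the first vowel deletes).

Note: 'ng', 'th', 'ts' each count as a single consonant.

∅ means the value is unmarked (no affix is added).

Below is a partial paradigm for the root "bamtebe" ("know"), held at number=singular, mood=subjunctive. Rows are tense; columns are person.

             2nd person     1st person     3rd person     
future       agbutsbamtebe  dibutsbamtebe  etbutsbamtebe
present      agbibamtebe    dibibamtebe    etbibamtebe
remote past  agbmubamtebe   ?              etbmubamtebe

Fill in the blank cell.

dibmubamtebe

tense = remote past: zero marking, form stays bamtebe.
Attach number singular mu- (before consonant 'b') → mubamtebe.
Attach mood subjunctive b- → bmubamtebe.
Attach person 1st person di- → dibmubamtebe.
Vowel deletion: no change.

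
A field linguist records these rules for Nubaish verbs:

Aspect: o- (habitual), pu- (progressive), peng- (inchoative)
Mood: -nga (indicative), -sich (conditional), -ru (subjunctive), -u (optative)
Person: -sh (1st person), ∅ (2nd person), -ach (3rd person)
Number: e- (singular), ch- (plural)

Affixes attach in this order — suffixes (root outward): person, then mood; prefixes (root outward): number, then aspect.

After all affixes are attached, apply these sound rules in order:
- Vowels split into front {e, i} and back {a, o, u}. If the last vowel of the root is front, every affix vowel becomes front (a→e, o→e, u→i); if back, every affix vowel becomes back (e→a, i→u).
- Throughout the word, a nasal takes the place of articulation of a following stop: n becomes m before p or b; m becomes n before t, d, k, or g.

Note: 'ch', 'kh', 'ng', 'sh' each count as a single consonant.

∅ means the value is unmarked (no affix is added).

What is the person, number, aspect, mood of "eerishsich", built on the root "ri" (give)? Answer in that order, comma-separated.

1st person, singular, habitual, conditional

Segment: o-e-ri-sh-sich.
person: -sh → 1st person.
number: e- → singular.
aspect: o- → habitual.
mood: -sich → conditional.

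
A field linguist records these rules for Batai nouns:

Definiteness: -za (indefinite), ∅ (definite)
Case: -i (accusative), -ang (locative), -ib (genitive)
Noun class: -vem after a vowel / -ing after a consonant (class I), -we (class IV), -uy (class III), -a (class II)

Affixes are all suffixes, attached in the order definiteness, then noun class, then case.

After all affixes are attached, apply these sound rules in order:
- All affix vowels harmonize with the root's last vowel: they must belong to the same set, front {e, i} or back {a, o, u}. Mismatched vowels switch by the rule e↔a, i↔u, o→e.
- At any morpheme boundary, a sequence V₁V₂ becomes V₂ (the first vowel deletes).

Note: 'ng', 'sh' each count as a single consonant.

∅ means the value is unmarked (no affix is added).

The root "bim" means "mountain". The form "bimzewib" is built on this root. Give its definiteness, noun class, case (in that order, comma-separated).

indefinite, class IV, genitive

Segment: bim-za-we-ib.
definiteness: -za → indefinite.
noun class: -we → class IV.
case: -ib → genitive.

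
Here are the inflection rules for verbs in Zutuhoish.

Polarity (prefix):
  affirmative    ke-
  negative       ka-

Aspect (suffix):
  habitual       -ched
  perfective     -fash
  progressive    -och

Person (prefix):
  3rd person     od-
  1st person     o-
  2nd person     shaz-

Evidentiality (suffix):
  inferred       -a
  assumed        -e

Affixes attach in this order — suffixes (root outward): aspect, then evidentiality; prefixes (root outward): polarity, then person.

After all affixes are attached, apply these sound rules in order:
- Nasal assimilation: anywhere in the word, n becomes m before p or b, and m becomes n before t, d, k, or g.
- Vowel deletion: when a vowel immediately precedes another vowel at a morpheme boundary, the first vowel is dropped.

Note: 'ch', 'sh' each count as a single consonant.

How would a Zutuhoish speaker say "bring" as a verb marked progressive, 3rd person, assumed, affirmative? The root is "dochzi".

odkedochzoche

Attach aspect progressive -och → dochzioch.
Attach polarity affirmative ke- → kedochzioch.
Attach person 3rd person od- → odkedochzioch.
Attach evidentiality assumed -e → odkedochzioche.
Nasal assimilation: no change.
Apply vowel deletion: odkedochzioche → odkedochzoche.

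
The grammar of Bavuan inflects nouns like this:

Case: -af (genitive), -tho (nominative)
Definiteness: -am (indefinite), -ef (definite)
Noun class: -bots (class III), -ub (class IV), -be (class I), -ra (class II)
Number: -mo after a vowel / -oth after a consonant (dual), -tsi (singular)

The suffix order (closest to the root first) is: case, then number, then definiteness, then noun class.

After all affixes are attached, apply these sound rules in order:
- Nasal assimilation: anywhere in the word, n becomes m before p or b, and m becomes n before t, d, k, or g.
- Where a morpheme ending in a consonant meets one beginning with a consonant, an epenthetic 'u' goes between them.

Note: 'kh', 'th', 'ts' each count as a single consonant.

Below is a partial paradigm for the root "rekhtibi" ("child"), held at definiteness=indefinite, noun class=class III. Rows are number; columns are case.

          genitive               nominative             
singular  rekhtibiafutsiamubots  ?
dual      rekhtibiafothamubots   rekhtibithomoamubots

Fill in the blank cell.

Attach case nominative -tho → rekhtibitho.
Attach number singular -tsi → rekhtibithotsi.
Attach definiteness indefinite -am → rekhtibithotsiam.
Attach noun class class III -bots → rekhtibithotsiambots.
Nasal assimilation: no change.
Apply epenthesis: rekhtibithotsiambots → rekhtibithotsiamubots.

rekhtibithotsiamubots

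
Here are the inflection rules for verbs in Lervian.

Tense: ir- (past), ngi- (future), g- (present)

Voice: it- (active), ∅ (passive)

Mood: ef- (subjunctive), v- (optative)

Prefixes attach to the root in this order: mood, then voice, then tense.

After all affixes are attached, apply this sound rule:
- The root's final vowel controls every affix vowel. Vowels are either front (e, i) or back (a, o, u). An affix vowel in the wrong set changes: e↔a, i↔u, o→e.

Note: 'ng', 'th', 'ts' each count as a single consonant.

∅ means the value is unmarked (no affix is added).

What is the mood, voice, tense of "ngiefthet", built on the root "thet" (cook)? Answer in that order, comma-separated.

Segment: ngi-ef-thet.
mood: ef- → subjunctive.
voice: ∅ → passive.
tense: ngi- → future.

subjunctive, passive, future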